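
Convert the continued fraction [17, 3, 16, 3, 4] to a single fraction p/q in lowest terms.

11245/649

Using pₖ = aₖpₖ₋₁ + pₖ₋₂ and qₖ = aₖqₖ₋₁ + qₖ₋₂:
  k=0: a=17, p=17, q=1
  k=1: a=3, p=52, q=3
  k=2: a=16, p=849, q=49
  k=3: a=3, p=2599, q=150
  k=4: a=4, p=11245, q=649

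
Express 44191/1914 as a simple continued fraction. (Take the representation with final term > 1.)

44191 = 23*1914 + 169
1914 = 11*169 + 55
169 = 3*55 + 4
55 = 13*4 + 3
4 = 1*3 + 1
3 = 3*1 + 0  (stop)
So 44191/1914 = [23; 11, 3, 13, 1, 3].

[23; 11, 3, 13, 1, 3]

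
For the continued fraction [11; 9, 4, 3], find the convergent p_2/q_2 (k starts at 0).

411/37

Using pₖ = aₖpₖ₋₁ + pₖ₋₂, qₖ = aₖqₖ₋₁ + qₖ₋₂ (with p₋₁=1, p₋₂=0, q₋₁=0, q₋₂=1):
  k=0: a=11, p=11, q=1
  k=1: a=9, p=100, q=9
  k=2: a=4, p=411, q=37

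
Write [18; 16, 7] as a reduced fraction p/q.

2041/113

Using pₖ = aₖpₖ₋₁ + pₖ₋₂ and qₖ = aₖqₖ₋₁ + qₖ₋₂:
  k=0: a=18, p=18, q=1
  k=1: a=16, p=289, q=16
  k=2: a=7, p=2041, q=113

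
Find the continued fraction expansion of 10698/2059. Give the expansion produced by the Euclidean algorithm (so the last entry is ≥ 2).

[5; 5, 9, 6, 3, 2]

10698 = 5*2059 + 403
2059 = 5*403 + 44
403 = 9*44 + 7
44 = 6*7 + 2
7 = 3*2 + 1
2 = 2*1 + 0  (stop)
So 10698/2059 = [5; 5, 9, 6, 3, 2].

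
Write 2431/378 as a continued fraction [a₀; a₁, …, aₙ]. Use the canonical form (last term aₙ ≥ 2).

[6; 2, 3, 7, 2, 3]

2431 = 6×378 + 163
378 = 2×163 + 52
163 = 3×52 + 7
52 = 7×7 + 3
7 = 2×3 + 1
3 = 3×1 + 0  (stop)
So 2431/378 = [6; 2, 3, 7, 2, 3].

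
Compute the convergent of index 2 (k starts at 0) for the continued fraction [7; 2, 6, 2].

97/13

Using pₖ = aₖpₖ₋₁ + pₖ₋₂, qₖ = aₖqₖ₋₁ + qₖ₋₂ (with p₋₁=1, p₋₂=0, q₋₁=0, q₋₂=1):
  k=0: a=7, p=7, q=1
  k=1: a=2, p=15, q=2
  k=2: a=6, p=97, q=13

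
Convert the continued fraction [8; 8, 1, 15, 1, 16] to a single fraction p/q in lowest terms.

Fold from the inside: start with 16/1.
  1 + 1/16 = 17/16
  15 + 16/17 = 271/17
  1 + 17/271 = 288/271
  8 + 271/288 = 2575/288
  8 + 288/2575 = 20888/2575

20888/2575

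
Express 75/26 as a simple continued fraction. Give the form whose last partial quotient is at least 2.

75 = 2·26 + 23
26 = 1·23 + 3
23 = 7·3 + 2
3 = 1·2 + 1
2 = 2·1 + 0  (stop)
So 75/26 = [2; 1, 7, 1, 2].

[2; 1, 7, 1, 2]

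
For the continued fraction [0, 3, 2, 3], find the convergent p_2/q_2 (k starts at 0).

2/7

Using pₖ = aₖpₖ₋₁ + pₖ₋₂, qₖ = aₖqₖ₋₁ + qₖ₋₂ (with p₋₁=1, p₋₂=0, q₋₁=0, q₋₂=1):
  k=0: a=0, p=0, q=1
  k=1: a=3, p=1, q=3
  k=2: a=2, p=2, q=7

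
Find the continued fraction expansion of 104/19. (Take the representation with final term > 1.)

[5; 2, 9]

104 = 5*19 + 9
19 = 2*9 + 1
9 = 9*1 + 0  (stop)
So 104/19 = [5; 2, 9].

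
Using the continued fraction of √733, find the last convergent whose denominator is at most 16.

379/14

√733 = [27; 13, 1, 1, 13, 54, …] (period length 5).
Convergents:
  p_0/q_0 = 27/1
  p_1/q_1 = 352/13
  p_2/q_2 = 379/14
  p_3/q_3 = 731/27
q_2 = 14 ≤ 16 < 27 = q_3, so the answer is 379/14.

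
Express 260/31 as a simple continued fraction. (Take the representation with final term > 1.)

260 = 8·31 + 12
31 = 2·12 + 7
12 = 1·7 + 5
7 = 1·5 + 2
5 = 2·2 + 1
2 = 2·1 + 0  (stop)
So 260/31 = [8; 2, 1, 1, 2, 2].

[8; 2, 1, 1, 2, 2]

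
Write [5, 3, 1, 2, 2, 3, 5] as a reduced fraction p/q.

Using pₖ = aₖpₖ₋₁ + pₖ₋₂ and qₖ = aₖqₖ₋₁ + qₖ₋₂:
  k=0: a=5, p=5, q=1
  k=1: a=3, p=16, q=3
  k=2: a=1, p=21, q=4
  k=3: a=2, p=58, q=11
  k=4: a=2, p=137, q=26
  k=5: a=3, p=469, q=89
  k=6: a=5, p=2482, q=471

2482/471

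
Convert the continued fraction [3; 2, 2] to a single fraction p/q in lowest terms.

17/5

Fold from the inside: start with 2/1.
  2 + 1/2 = 5/2
  3 + 2/5 = 17/5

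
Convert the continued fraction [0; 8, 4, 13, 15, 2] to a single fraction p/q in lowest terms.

1651/13613

Using pₖ = aₖpₖ₋₁ + pₖ₋₂ and qₖ = aₖqₖ₋₁ + qₖ₋₂:
  k=0: a=0, p=0, q=1
  k=1: a=8, p=1, q=8
  k=2: a=4, p=4, q=33
  k=3: a=13, p=53, q=437
  k=4: a=15, p=799, q=6588
  k=5: a=2, p=1651, q=13613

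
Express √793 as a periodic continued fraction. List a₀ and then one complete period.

a₀ = ⌊√793⌋ = 28.
With m₀=0, d₀=1 and mₖ₊₁ = dₖaₖ − mₖ, dₖ₊₁ = (n − mₖ₊₁²)/dₖ, aₖ₊₁ = ⌊(a₀+mₖ₊₁)/dₖ₊₁⌋:
  k=1: m=28, d=9, a=6
  k=2: m=26, d=13, a=4
  k=3: m=26, d=9, a=6
  k=4: m=28, d=1, a=56
d=1 and a=2a₀=56 at k=4, so the next step gives (m, d) = (28, 9) again — its k=1 value — and the period has length 4.

[28; 6, 4, 6, 56]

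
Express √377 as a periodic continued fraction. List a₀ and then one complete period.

[19; 2, 2, 2, 38]

a₀ = ⌊√377⌋ = 19.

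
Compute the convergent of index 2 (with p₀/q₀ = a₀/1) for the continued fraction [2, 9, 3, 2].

Using pₖ = aₖpₖ₋₁ + pₖ₋₂, qₖ = aₖqₖ₋₁ + qₖ₋₂ (with p₋₁=1, p₋₂=0, q₋₁=0, q₋₂=1):
  k=0: a=2, p=2, q=1
  k=1: a=9, p=19, q=9
  k=2: a=3, p=59, q=28

59/28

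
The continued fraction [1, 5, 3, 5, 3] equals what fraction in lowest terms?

322/271

Using pₖ = aₖpₖ₋₁ + pₖ₋₂ and qₖ = aₖqₖ₋₁ + qₖ₋₂:
  k=0: a=1, p=1, q=1
  k=1: a=5, p=6, q=5
  k=2: a=3, p=19, q=16
  k=3: a=5, p=101, q=85
  k=4: a=3, p=322, q=271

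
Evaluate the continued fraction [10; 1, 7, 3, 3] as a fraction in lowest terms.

Using pₖ = aₖpₖ₋₁ + pₖ₋₂ and qₖ = aₖqₖ₋₁ + qₖ₋₂:
  k=0: a=10, p=10, q=1
  k=1: a=1, p=11, q=1
  k=2: a=7, p=87, q=8
  k=3: a=3, p=272, q=25
  k=4: a=3, p=903, q=83

903/83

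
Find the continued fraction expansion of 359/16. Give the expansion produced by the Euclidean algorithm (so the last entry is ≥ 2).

359 = 22*16 + 7
16 = 2*7 + 2
7 = 3*2 + 1
2 = 2*1 + 0  (stop)
So 359/16 = [22; 2, 3, 2].

[22; 2, 3, 2]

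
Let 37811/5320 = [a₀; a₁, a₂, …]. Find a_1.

37811 = 7·5320 + 571   →  a_0 = 7
5320 = 9·571 + 181   →  a_1 = 9

9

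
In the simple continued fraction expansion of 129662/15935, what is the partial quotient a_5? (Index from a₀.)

129662 = 8·15935 + 2182   →  a_0 = 8
15935 = 7·2182 + 661   →  a_1 = 7
2182 = 3·661 + 199   →  a_2 = 3
661 = 3·199 + 64   →  a_3 = 3
199 = 3·64 + 7   →  a_4 = 3
64 = 9·7 + 1   →  a_5 = 9

9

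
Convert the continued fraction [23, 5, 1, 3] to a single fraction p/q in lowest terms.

Fold from the inside: start with 3/1.
  1 + 1/3 = 4/3
  5 + 3/4 = 23/4
  23 + 4/23 = 533/23

533/23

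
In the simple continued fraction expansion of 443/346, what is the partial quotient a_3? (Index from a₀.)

443 = 1·346 + 97   →  a_0 = 1
346 = 3·97 + 55   →  a_1 = 3
97 = 1·55 + 42   →  a_2 = 1
55 = 1·42 + 13   →  a_3 = 1

1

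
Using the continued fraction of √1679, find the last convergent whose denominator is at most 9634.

137719/3361

√1679 = [40; 1, 39, 1, 80, …] (period length 4).
Convergents:
  p_0/q_0 = 40/1
  p_1/q_1 = 41/1
  p_2/q_2 = 1639/40
  p_3/q_3 = 1680/41
  p_4/q_4 = 136039/3320
  p_5/q_5 = 137719/3361
  p_6/q_6 = 5507080/134399
q_5 = 3361 ≤ 9634 < 134399 = q_6, so the answer is 137719/3361.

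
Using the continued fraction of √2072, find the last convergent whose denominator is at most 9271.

216626/4759

√2072 = [45; 1, 1, 12, 1, 1, 90, …] (period length 6).
Convergents:
  p_0/q_0 = 45/1
  p_1/q_1 = 46/1
  p_2/q_2 = 91/2
  p_3/q_3 = 1138/25
  p_4/q_4 = 1229/27
  p_5/q_5 = 2367/52
  p_6/q_6 = 214259/4707
  p_7/q_7 = 216626/4759
  p_8/q_8 = 430885/9466
q_7 = 4759 ≤ 9271 < 9466 = q_8, so the answer is 216626/4759.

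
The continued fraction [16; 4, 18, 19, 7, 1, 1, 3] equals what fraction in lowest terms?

Fold from the inside: start with 3/1.
  1 + 1/3 = 4/3
  1 + 3/4 = 7/4
  7 + 4/7 = 53/7
  19 + 7/53 = 1014/53
  18 + 53/1014 = 18305/1014
  4 + 1014/18305 = 74234/18305
  16 + 18305/74234 = 1206049/74234

1206049/74234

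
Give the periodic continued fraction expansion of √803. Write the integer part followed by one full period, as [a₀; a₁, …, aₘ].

[28; 2, 1, 27, 1, 2, 56]

a₀ = ⌊√803⌋ = 28.
With m₀=0, d₀=1 and mₖ₊₁ = dₖaₖ − mₖ, dₖ₊₁ = (n − mₖ₊₁²)/dₖ, aₖ₊₁ = ⌊(a₀+mₖ₊₁)/dₖ₊₁⌋:
  k=1: m=28, d=19, a=2
  k=2: m=10, d=37, a=1
  k=3: m=27, d=2, a=27
  k=4: m=27, d=37, a=1
  k=5: m=10, d=19, a=2
  k=6: m=28, d=1, a=56
d=1 and a=2a₀=56 at k=6, so the next step gives (m, d) = (28, 19) again — its k=1 value — and the period has length 6.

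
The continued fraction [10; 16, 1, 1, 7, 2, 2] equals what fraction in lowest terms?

13139/1306

Fold from the inside: start with 2/1.
  2 + 1/2 = 5/2
  7 + 2/5 = 37/5
  1 + 5/37 = 42/37
  1 + 37/42 = 79/42
  16 + 42/79 = 1306/79
  10 + 79/1306 = 13139/1306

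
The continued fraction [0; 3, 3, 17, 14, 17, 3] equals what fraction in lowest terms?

Using pₖ = aₖpₖ₋₁ + pₖ₋₂ and qₖ = aₖqₖ₋₁ + qₖ₋₂:
  k=0: a=0, p=0, q=1
  k=1: a=3, p=1, q=3
  k=2: a=3, p=3, q=10
  k=3: a=17, p=52, q=173
  k=4: a=14, p=731, q=2432
  k=5: a=17, p=12479, q=41517
  k=6: a=3, p=38168, q=126983

38168/126983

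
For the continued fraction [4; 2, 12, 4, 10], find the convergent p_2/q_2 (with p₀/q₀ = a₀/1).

112/25

Using pₖ = aₖpₖ₋₁ + pₖ₋₂, qₖ = aₖqₖ₋₁ + qₖ₋₂ (with p₋₁=1, p₋₂=0, q₋₁=0, q₋₂=1):
  k=0: a=4, p=4, q=1
  k=1: a=2, p=9, q=2
  k=2: a=12, p=112, q=25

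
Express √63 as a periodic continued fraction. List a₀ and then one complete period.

a₀ = ⌊√63⌋ = 7.
With m₀=0, d₀=1 and mₖ₊₁ = dₖaₖ − mₖ, dₖ₊₁ = (n − mₖ₊₁²)/dₖ, aₖ₊₁ = ⌊(a₀+mₖ₊₁)/dₖ₊₁⌋:
  k=1: m=7, d=14, a=1
  k=2: m=7, d=1, a=14
d=1 and a=2a₀=14 at k=2, so the next step gives (m, d) = (7, 14) again — its k=1 value — and the period has length 2.

[7; 1, 14]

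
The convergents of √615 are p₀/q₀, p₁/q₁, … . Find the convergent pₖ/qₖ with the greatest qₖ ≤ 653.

6175/249

√615 = [24; 1, 3, 1, 48, …] (period length 4).
Convergents:
  p_0/q_0 = 24/1
  p_1/q_1 = 25/1
  p_2/q_2 = 99/4
  p_3/q_3 = 124/5
  p_4/q_4 = 6051/244
  p_5/q_5 = 6175/249
  p_6/q_6 = 24576/991
q_5 = 249 ≤ 653 < 991 = q_6, so the answer is 6175/249.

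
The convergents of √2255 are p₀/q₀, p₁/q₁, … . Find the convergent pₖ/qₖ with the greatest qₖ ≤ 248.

3609/76

√2255 = [47; 2, 18, 2, 94, …] (period length 4).
Convergents:
  p_0/q_0 = 47/1
  p_1/q_1 = 95/2
  p_2/q_2 = 1757/37
  p_3/q_3 = 3609/76
  p_4/q_4 = 341003/7181
q_3 = 76 ≤ 248 < 7181 = q_4, so the answer is 3609/76.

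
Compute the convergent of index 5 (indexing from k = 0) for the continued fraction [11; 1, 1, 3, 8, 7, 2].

Using pₖ = aₖpₖ₋₁ + pₖ₋₂, qₖ = aₖqₖ₋₁ + qₖ₋₂ (with p₋₁=1, p₋₂=0, q₋₁=0, q₋₂=1):
  k=0: a=11, p=11, q=1
  k=1: a=1, p=12, q=1
  k=2: a=1, p=23, q=2
  k=3: a=3, p=81, q=7
  k=4: a=8, p=671, q=58
  k=5: a=7, p=4778, q=413

4778/413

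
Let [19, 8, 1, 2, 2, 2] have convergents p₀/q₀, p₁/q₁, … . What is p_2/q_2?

Using pₖ = aₖpₖ₋₁ + pₖ₋₂, qₖ = aₖqₖ₋₁ + qₖ₋₂ (with p₋₁=1, p₋₂=0, q₋₁=0, q₋₂=1):
  k=0: a=19, p=19, q=1
  k=1: a=8, p=153, q=8
  k=2: a=1, p=172, q=9

172/9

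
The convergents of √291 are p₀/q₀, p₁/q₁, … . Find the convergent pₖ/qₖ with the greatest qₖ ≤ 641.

9877/579

√291 = [17; 17, 34, …] (period length 2).
Convergents:
  p_0/q_0 = 17/1
  p_1/q_1 = 290/17
  p_2/q_2 = 9877/579
  p_3/q_3 = 168199/9860
q_2 = 579 ≤ 641 < 9860 = q_3, so the answer is 9877/579.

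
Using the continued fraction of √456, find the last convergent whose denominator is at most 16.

299/14

√456 = [21; 2, 1, 4, 1, 2, 42, …] (period length 6).
Convergents:
  p_0/q_0 = 21/1
  p_1/q_1 = 43/2
  p_2/q_2 = 64/3
  p_3/q_3 = 299/14
  p_4/q_4 = 363/17
q_3 = 14 ≤ 16 < 17 = q_4, so the answer is 299/14.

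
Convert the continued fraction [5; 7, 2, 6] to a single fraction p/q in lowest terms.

Fold from the inside: start with 6/1.
  2 + 1/6 = 13/6
  7 + 6/13 = 97/13
  5 + 13/97 = 498/97

498/97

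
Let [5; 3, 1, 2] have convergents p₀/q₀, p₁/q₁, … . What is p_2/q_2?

Using pₖ = aₖpₖ₋₁ + pₖ₋₂, qₖ = aₖqₖ₋₁ + qₖ₋₂ (with p₋₁=1, p₋₂=0, q₋₁=0, q₋₂=1):
  k=0: a=5, p=5, q=1
  k=1: a=3, p=16, q=3
  k=2: a=1, p=21, q=4

21/4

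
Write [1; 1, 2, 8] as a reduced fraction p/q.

42/25

Using pₖ = aₖpₖ₋₁ + pₖ₋₂ and qₖ = aₖqₖ₋₁ + qₖ₋₂:
  k=0: a=1, p=1, q=1
  k=1: a=1, p=2, q=1
  k=2: a=2, p=5, q=3
  k=3: a=8, p=42, q=25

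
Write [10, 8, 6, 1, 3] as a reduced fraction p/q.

Using pₖ = aₖpₖ₋₁ + pₖ₋₂ and qₖ = aₖqₖ₋₁ + qₖ₋₂:
  k=0: a=10, p=10, q=1
  k=1: a=8, p=81, q=8
  k=2: a=6, p=496, q=49
  k=3: a=1, p=577, q=57
  k=4: a=3, p=2227, q=220

2227/220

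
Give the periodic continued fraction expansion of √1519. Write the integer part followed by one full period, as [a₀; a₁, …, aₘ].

a₀ = ⌊√1519⌋ = 38.
With m₀=0, d₀=1 and mₖ₊₁ = dₖaₖ − mₖ, dₖ₊₁ = (n − mₖ₊₁²)/dₖ, aₖ₊₁ = ⌊(a₀+mₖ₊₁)/dₖ₊₁⌋:
  k=1: m=38, d=75, a=1
  k=2: m=37, d=2, a=37
  k=3: m=37, d=75, a=1
  k=4: m=38, d=1, a=76
d=1 and a=2a₀=76 at k=4, so the next step gives (m, d) = (38, 75) again — its k=1 value — and the period has length 4.

[38; 1, 37, 1, 76]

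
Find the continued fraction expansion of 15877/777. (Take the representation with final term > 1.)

[20; 2, 3, 3, 1, 2, 9]

15877 = 20*777 + 337
777 = 2*337 + 103
337 = 3*103 + 28
103 = 3*28 + 19
28 = 1*19 + 9
19 = 2*9 + 1
9 = 9*1 + 0  (stop)
So 15877/777 = [20; 2, 3, 3, 1, 2, 9].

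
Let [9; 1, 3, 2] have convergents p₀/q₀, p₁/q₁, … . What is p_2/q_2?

Using pₖ = aₖpₖ₋₁ + pₖ₋₂, qₖ = aₖqₖ₋₁ + qₖ₋₂ (with p₋₁=1, p₋₂=0, q₋₁=0, q₋₂=1):
  k=0: a=9, p=9, q=1
  k=1: a=1, p=10, q=1
  k=2: a=3, p=39, q=4

39/4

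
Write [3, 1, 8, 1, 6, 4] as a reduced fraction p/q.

Fold from the inside: start with 4/1.
  6 + 1/4 = 25/4
  1 + 4/25 = 29/25
  8 + 25/29 = 257/29
  1 + 29/257 = 286/257
  3 + 257/286 = 1115/286

1115/286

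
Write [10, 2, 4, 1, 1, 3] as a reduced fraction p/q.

Using pₖ = aₖpₖ₋₁ + pₖ₋₂ and qₖ = aₖqₖ₋₁ + qₖ₋₂:
  k=0: a=10, p=10, q=1
  k=1: a=2, p=21, q=2
  k=2: a=4, p=94, q=9
  k=3: a=1, p=115, q=11
  k=4: a=1, p=209, q=20
  k=5: a=3, p=742, q=71

742/71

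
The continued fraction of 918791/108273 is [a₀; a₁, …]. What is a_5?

2

918791 = 8·108273 + 52607   →  a_0 = 8
108273 = 2·52607 + 3059   →  a_1 = 2
52607 = 17·3059 + 604   →  a_2 = 17
3059 = 5·604 + 39   →  a_3 = 5
604 = 15·39 + 19   →  a_4 = 15
39 = 2·19 + 1   →  a_5 = 2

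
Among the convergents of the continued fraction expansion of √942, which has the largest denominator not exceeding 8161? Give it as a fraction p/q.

√942 = [30; 1, 2, 4, 20, 4, 2, 1, 60, …] (period length 8).
Convergents:
  p_0/q_0 = 30/1
  p_1/q_1 = 31/1
  p_2/q_2 = 92/3
  p_3/q_3 = 399/13
  p_4/q_4 = 8072/263
  p_5/q_5 = 32687/1065
  p_6/q_6 = 73446/2393
  p_7/q_7 = 106133/3458
  p_8/q_8 = 6441426/209873
q_7 = 3458 ≤ 8161 < 209873 = q_8, so the answer is 106133/3458.

106133/3458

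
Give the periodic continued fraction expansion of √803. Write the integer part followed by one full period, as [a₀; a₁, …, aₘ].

a₀ = ⌊√803⌋ = 28.
With m₀=0, d₀=1 and mₖ₊₁ = dₖaₖ − mₖ, dₖ₊₁ = (n − mₖ₊₁²)/dₖ, aₖ₊₁ = ⌊(a₀+mₖ₊₁)/dₖ₊₁⌋:
  k=1: m=28, d=19, a=2
  k=2: m=10, d=37, a=1
  k=3: m=27, d=2, a=27
  k=4: m=27, d=37, a=1
  k=5: m=10, d=19, a=2
  k=6: m=28, d=1, a=56
d=1 and a=2a₀=56 at k=6, so the next step gives (m, d) = (28, 19) again — its k=1 value — and the period has length 6.

[28; 2, 1, 27, 1, 2, 56]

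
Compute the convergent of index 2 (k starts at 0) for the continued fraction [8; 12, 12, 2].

Using pₖ = aₖpₖ₋₁ + pₖ₋₂, qₖ = aₖqₖ₋₁ + qₖ₋₂ (with p₋₁=1, p₋₂=0, q₋₁=0, q₋₂=1):
  k=0: a=8, p=8, q=1
  k=1: a=12, p=97, q=12
  k=2: a=12, p=1172, q=145

1172/145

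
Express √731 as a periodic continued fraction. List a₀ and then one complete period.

a₀ = ⌊√731⌋ = 27.

[27; 27, 54]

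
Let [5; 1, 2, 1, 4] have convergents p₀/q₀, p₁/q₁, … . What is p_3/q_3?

23/4

Using pₖ = aₖpₖ₋₁ + pₖ₋₂, qₖ = aₖqₖ₋₁ + qₖ₋₂ (with p₋₁=1, p₋₂=0, q₋₁=0, q₋₂=1):
  k=0: a=5, p=5, q=1
  k=1: a=1, p=6, q=1
  k=2: a=2, p=17, q=3
  k=3: a=1, p=23, q=4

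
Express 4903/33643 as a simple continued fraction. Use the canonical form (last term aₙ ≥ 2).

[0; 6, 1, 6, 4, 3, 7, 7]

4903 = 0×33643 + 4903
33643 = 6×4903 + 4225
4903 = 1×4225 + 678
4225 = 6×678 + 157
678 = 4×157 + 50
157 = 3×50 + 7
50 = 7×7 + 1
7 = 7×1 + 0  (stop)
So 4903/33643 = [0; 6, 1, 6, 4, 3, 7, 7].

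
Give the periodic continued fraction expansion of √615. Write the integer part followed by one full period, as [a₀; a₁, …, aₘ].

[24; 1, 3, 1, 48]

a₀ = ⌊√615⌋ = 24.
With m₀=0, d₀=1 and mₖ₊₁ = dₖaₖ − mₖ, dₖ₊₁ = (n − mₖ₊₁²)/dₖ, aₖ₊₁ = ⌊(a₀+mₖ₊₁)/dₖ₊₁⌋:
  k=1: m=24, d=39, a=1
  k=2: m=15, d=10, a=3
  k=3: m=15, d=39, a=1
  k=4: m=24, d=1, a=48
d=1 and a=2a₀=48 at k=4, so the next step gives (m, d) = (24, 39) again — its k=1 value — and the period has length 4.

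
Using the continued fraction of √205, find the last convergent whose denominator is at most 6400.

√205 = [14; 3, 6, 1, 4, 1, 6, 3, 28, …] (period length 8).
Convergents:
  p_0/q_0 = 14/1
  p_1/q_1 = 43/3
  p_2/q_2 = 272/19
  p_3/q_3 = 315/22
  p_4/q_4 = 1532/107
  p_5/q_5 = 1847/129
  p_6/q_6 = 12614/881
  p_7/q_7 = 39689/2772
  p_8/q_8 = 1123906/78497
q_7 = 2772 ≤ 6400 < 78497 = q_8, so the answer is 39689/2772.

39689/2772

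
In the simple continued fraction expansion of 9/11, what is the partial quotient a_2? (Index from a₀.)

4

9 = 0·11 + 9   →  a_0 = 0
11 = 1·9 + 2   →  a_1 = 1
9 = 4·2 + 1   →  a_2 = 4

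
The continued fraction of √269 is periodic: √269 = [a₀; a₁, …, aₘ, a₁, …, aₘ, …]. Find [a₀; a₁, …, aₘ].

[16; 2, 2, 32]

a₀ = ⌊√269⌋ = 16.
With m₀=0, d₀=1 and mₖ₊₁ = dₖaₖ − mₖ, dₖ₊₁ = (n − mₖ₊₁²)/dₖ, aₖ₊₁ = ⌊(a₀+mₖ₊₁)/dₖ₊₁⌋:
  k=1: m=16, d=13, a=2
  k=2: m=10, d=13, a=2
  k=3: m=16, d=1, a=32
d=1 and a=2a₀=32 at k=3, so the next step gives (m, d) = (16, 13) again — its k=1 value — and the period has length 3.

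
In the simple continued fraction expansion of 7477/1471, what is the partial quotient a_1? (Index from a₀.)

12

7477 = 5·1471 + 122   →  a_0 = 5
1471 = 12·122 + 7   →  a_1 = 12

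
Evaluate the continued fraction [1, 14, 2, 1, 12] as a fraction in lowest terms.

583/545

Using pₖ = aₖpₖ₋₁ + pₖ₋₂ and qₖ = aₖqₖ₋₁ + qₖ₋₂:
  k=0: a=1, p=1, q=1
  k=1: a=14, p=15, q=14
  k=2: a=2, p=31, q=29
  k=3: a=1, p=46, q=43
  k=4: a=12, p=583, q=545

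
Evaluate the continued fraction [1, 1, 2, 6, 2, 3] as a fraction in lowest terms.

239/142

Using pₖ = aₖpₖ₋₁ + pₖ₋₂ and qₖ = aₖqₖ₋₁ + qₖ₋₂:
  k=0: a=1, p=1, q=1
  k=1: a=1, p=2, q=1
  k=2: a=2, p=5, q=3
  k=3: a=6, p=32, q=19
  k=4: a=2, p=69, q=41
  k=5: a=3, p=239, q=142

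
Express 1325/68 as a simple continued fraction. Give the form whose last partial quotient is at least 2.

1325 = 19×68 + 33
68 = 2×33 + 2
33 = 16×2 + 1
2 = 2×1 + 0  (stop)
So 1325/68 = [19; 2, 16, 2].

[19; 2, 16, 2]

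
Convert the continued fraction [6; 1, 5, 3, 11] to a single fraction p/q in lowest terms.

1471/215

Using pₖ = aₖpₖ₋₁ + pₖ₋₂ and qₖ = aₖqₖ₋₁ + qₖ₋₂:
  k=0: a=6, p=6, q=1
  k=1: a=1, p=7, q=1
  k=2: a=5, p=41, q=6
  k=3: a=3, p=130, q=19
  k=4: a=11, p=1471, q=215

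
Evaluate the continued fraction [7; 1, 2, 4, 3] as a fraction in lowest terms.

323/42

Fold from the inside: start with 3/1.
  4 + 1/3 = 13/3
  2 + 3/13 = 29/13
  1 + 13/29 = 42/29
  7 + 29/42 = 323/42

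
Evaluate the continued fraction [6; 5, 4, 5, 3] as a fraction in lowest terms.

Using pₖ = aₖpₖ₋₁ + pₖ₋₂ and qₖ = aₖqₖ₋₁ + qₖ₋₂:
  k=0: a=6, p=6, q=1
  k=1: a=5, p=31, q=5
  k=2: a=4, p=130, q=21
  k=3: a=5, p=681, q=110
  k=4: a=3, p=2173, q=351

2173/351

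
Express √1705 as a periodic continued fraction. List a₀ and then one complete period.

a₀ = ⌊√1705⌋ = 41.
With m₀=0, d₀=1 and mₖ₊₁ = dₖaₖ − mₖ, dₖ₊₁ = (n − mₖ₊₁²)/dₖ, aₖ₊₁ = ⌊(a₀+mₖ₊₁)/dₖ₊₁⌋:
  k=1: m=41, d=24, a=3
  k=2: m=31, d=31, a=2
  k=3: m=31, d=24, a=3
  k=4: m=41, d=1, a=82
d=1 and a=2a₀=82 at k=4, so the next step gives (m, d) = (41, 24) again — its k=1 value — and the period has length 4.

[41; 3, 2, 3, 82]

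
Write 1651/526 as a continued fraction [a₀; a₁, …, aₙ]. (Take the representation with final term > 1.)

[3; 7, 4, 1, 6, 2]

1651 = 3*526 + 73
526 = 7*73 + 15
73 = 4*15 + 13
15 = 1*13 + 2
13 = 6*2 + 1
2 = 2*1 + 0  (stop)
So 1651/526 = [3; 7, 4, 1, 6, 2].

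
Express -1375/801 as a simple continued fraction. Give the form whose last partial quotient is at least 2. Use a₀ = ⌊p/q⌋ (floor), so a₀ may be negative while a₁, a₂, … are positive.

-1375 = -2×801 + 227
801 = 3×227 + 120
227 = 1×120 + 107
120 = 1×107 + 13
107 = 8×13 + 3
13 = 4×3 + 1
3 = 3×1 + 0  (stop)
So -1375/801 = [-2; 3, 1, 1, 8, 4, 3].

[-2; 3, 1, 1, 8, 4, 3]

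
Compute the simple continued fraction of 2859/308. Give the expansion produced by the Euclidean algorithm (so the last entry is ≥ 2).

2859 = 9×308 + 87
308 = 3×87 + 47
87 = 1×47 + 40
47 = 1×40 + 7
40 = 5×7 + 5
7 = 1×5 + 2
5 = 2×2 + 1
2 = 2×1 + 0  (stop)
So 2859/308 = [9; 3, 1, 1, 5, 1, 2, 2].

[9; 3, 1, 1, 5, 1, 2, 2]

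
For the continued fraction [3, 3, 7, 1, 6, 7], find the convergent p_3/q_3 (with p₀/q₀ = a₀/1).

Using pₖ = aₖpₖ₋₁ + pₖ₋₂, qₖ = aₖqₖ₋₁ + qₖ₋₂ (with p₋₁=1, p₋₂=0, q₋₁=0, q₋₂=1):
  k=0: a=3, p=3, q=1
  k=1: a=3, p=10, q=3
  k=2: a=7, p=73, q=22
  k=3: a=1, p=83, q=25

83/25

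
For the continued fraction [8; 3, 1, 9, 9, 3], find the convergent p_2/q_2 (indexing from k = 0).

33/4

Using pₖ = aₖpₖ₋₁ + pₖ₋₂, qₖ = aₖqₖ₋₁ + qₖ₋₂ (with p₋₁=1, p₋₂=0, q₋₁=0, q₋₂=1):
  k=0: a=8, p=8, q=1
  k=1: a=3, p=25, q=3
  k=2: a=1, p=33, q=4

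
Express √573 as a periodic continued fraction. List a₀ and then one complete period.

a₀ = ⌊√573⌋ = 23.
With m₀=0, d₀=1 and mₖ₊₁ = dₖaₖ − mₖ, dₖ₊₁ = (n − mₖ₊₁²)/dₖ, aₖ₊₁ = ⌊(a₀+mₖ₊₁)/dₖ₊₁⌋:
  k=1: m=23, d=44, a=1
  k=2: m=21, d=3, a=14
  k=3: m=21, d=44, a=1
  k=4: m=23, d=1, a=46
d=1 and a=2a₀=46 at k=4, so the next step gives (m, d) = (23, 44) again — its k=1 value — and the period has length 4.

[23; 1, 14, 1, 46]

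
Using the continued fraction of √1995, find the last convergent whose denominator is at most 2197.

√1995 = [44; 1, 1, 1, 88, …] (period length 4).
Convergents:
  p_0/q_0 = 44/1
  p_1/q_1 = 45/1
  p_2/q_2 = 89/2
  p_3/q_3 = 134/3
  p_4/q_4 = 11881/266
  p_5/q_5 = 12015/269
  p_6/q_6 = 23896/535
  p_7/q_7 = 35911/804
  p_8/q_8 = 3184064/71287
q_7 = 804 ≤ 2197 < 71287 = q_8, so the answer is 35911/804.

35911/804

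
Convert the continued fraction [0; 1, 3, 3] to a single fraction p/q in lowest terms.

10/13

Using pₖ = aₖpₖ₋₁ + pₖ₋₂ and qₖ = aₖqₖ₋₁ + qₖ₋₂:
  k=0: a=0, p=0, q=1
  k=1: a=1, p=1, q=1
  k=2: a=3, p=3, q=4
  k=3: a=3, p=10, q=13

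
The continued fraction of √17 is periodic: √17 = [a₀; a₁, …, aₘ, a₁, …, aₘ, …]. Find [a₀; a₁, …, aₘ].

[4; 8]

a₀ = ⌊√17⌋ = 4.
With m₀=0, d₀=1 and mₖ₊₁ = dₖaₖ − mₖ, dₖ₊₁ = (n − mₖ₊₁²)/dₖ, aₖ₊₁ = ⌊(a₀+mₖ₊₁)/dₖ₊₁⌋:
  k=1: m=4, d=1, a=8
d=1 and a=2a₀=8 at k=1, so the next step gives (m, d) = (4, 1) again — its k=1 value — and the period has length 1.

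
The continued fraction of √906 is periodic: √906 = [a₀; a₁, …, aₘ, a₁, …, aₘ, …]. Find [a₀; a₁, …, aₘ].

[30; 10, 60]

a₀ = ⌊√906⌋ = 30.
With m₀=0, d₀=1 and mₖ₊₁ = dₖaₖ − mₖ, dₖ₊₁ = (n − mₖ₊₁²)/dₖ, aₖ₊₁ = ⌊(a₀+mₖ₊₁)/dₖ₊₁⌋:
  k=1: m=30, d=6, a=10
  k=2: m=30, d=1, a=60
d=1 and a=2a₀=60 at k=2, so the next step gives (m, d) = (30, 6) again — its k=1 value — and the period has length 2.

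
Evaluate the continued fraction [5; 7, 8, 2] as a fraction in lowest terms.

622/121

Fold from the inside: start with 2/1.
  8 + 1/2 = 17/2
  7 + 2/17 = 121/17
  5 + 17/121 = 622/121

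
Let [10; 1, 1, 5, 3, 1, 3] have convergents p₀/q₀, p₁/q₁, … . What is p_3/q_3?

116/11

Using pₖ = aₖpₖ₋₁ + pₖ₋₂, qₖ = aₖqₖ₋₁ + qₖ₋₂ (with p₋₁=1, p₋₂=0, q₋₁=0, q₋₂=1):
  k=0: a=10, p=10, q=1
  k=1: a=1, p=11, q=1
  k=2: a=1, p=21, q=2
  k=3: a=5, p=116, q=11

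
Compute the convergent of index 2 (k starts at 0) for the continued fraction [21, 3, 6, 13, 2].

Using pₖ = aₖpₖ₋₁ + pₖ₋₂, qₖ = aₖqₖ₋₁ + qₖ₋₂ (with p₋₁=1, p₋₂=0, q₋₁=0, q₋₂=1):
  k=0: a=21, p=21, q=1
  k=1: a=3, p=64, q=3
  k=2: a=6, p=405, q=19

405/19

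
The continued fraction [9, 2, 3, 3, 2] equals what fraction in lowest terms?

Fold from the inside: start with 2/1.
  3 + 1/2 = 7/2
  3 + 2/7 = 23/7
  2 + 7/23 = 53/23
  9 + 23/53 = 500/53

500/53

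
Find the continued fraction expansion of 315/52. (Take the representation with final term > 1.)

[6; 17, 3]

315 = 6·52 + 3
52 = 17·3 + 1
3 = 3·1 + 0  (stop)
So 315/52 = [6; 17, 3].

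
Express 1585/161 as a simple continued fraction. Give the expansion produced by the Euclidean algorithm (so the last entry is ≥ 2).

[9; 1, 5, 2, 3, 1, 2]

1585 = 9*161 + 136
161 = 1*136 + 25
136 = 5*25 + 11
25 = 2*11 + 3
11 = 3*3 + 2
3 = 1*2 + 1
2 = 2*1 + 0  (stop)
So 1585/161 = [9; 1, 5, 2, 3, 1, 2].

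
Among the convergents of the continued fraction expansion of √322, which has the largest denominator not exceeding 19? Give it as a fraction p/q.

√322 = [17; 1, 16, 1, 34, …] (period length 4).
Convergents:
  p_0/q_0 = 17/1
  p_1/q_1 = 18/1
  p_2/q_2 = 305/17
  p_3/q_3 = 323/18
  p_4/q_4 = 11287/629
q_3 = 18 ≤ 19 < 629 = q_4, so the answer is 323/18.

323/18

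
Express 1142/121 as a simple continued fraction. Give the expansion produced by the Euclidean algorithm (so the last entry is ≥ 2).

[9; 2, 3, 1, 1, 7]

1142 = 9*121 + 53
121 = 2*53 + 15
53 = 3*15 + 8
15 = 1*8 + 7
8 = 1*7 + 1
7 = 7*1 + 0  (stop)
So 1142/121 = [9; 2, 3, 1, 1, 7].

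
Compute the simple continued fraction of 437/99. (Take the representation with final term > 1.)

[4; 2, 2, 2, 2, 3]

437 = 4*99 + 41
99 = 2*41 + 17
41 = 2*17 + 7
17 = 2*7 + 3
7 = 2*3 + 1
3 = 3*1 + 0  (stop)
So 437/99 = [4; 2, 2, 2, 2, 3].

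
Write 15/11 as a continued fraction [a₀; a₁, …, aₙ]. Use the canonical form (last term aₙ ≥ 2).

[1; 2, 1, 3]

15 = 1×11 + 4
11 = 2×4 + 3
4 = 1×3 + 1
3 = 3×1 + 0  (stop)
So 15/11 = [1; 2, 1, 3].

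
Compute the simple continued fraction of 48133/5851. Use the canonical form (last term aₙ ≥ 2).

[8; 4, 2, 2, 2, 8, 13]

48133 = 8×5851 + 1325
5851 = 4×1325 + 551
1325 = 2×551 + 223
551 = 2×223 + 105
223 = 2×105 + 13
105 = 8×13 + 1
13 = 13×1 + 0  (stop)
So 48133/5851 = [8; 4, 2, 2, 2, 8, 13].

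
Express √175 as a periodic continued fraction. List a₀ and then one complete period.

a₀ = ⌊√175⌋ = 13.
With m₀=0, d₀=1 and mₖ₊₁ = dₖaₖ − mₖ, dₖ₊₁ = (n − mₖ₊₁²)/dₖ, aₖ₊₁ = ⌊(a₀+mₖ₊₁)/dₖ₊₁⌋:
  k=1: m=13, d=6, a=4
  k=2: m=11, d=9, a=2
  k=3: m=7, d=14, a=1
  k=4: m=7, d=9, a=2
  k=5: m=11, d=6, a=4
  k=6: m=13, d=1, a=26
d=1 and a=2a₀=26 at k=6, so the next step gives (m, d) = (13, 6) again — its k=1 value — and the period has length 6.

[13; 4, 2, 1, 2, 4, 26]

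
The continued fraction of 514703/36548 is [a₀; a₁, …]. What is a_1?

514703 = 14·36548 + 3031   →  a_0 = 14
36548 = 12·3031 + 176   →  a_1 = 12

12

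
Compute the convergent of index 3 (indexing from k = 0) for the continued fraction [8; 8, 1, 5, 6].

430/53

Using pₖ = aₖpₖ₋₁ + pₖ₋₂, qₖ = aₖqₖ₋₁ + qₖ₋₂ (with p₋₁=1, p₋₂=0, q₋₁=0, q₋₂=1):
  k=0: a=8, p=8, q=1
  k=1: a=8, p=65, q=8
  k=2: a=1, p=73, q=9
  k=3: a=5, p=430, q=53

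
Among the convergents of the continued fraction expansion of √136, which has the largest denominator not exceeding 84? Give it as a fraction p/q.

√136 = [11; 1, 1, 1, 22, …] (period length 4).
Convergents:
  p_0/q_0 = 11/1
  p_1/q_1 = 12/1
  p_2/q_2 = 23/2
  p_3/q_3 = 35/3
  p_4/q_4 = 793/68
  p_5/q_5 = 828/71
  p_6/q_6 = 1621/139
q_5 = 71 ≤ 84 < 139 = q_6, so the answer is 828/71.

828/71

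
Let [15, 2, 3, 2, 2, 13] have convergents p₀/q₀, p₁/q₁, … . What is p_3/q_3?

Using pₖ = aₖpₖ₋₁ + pₖ₋₂, qₖ = aₖqₖ₋₁ + qₖ₋₂ (with p₋₁=1, p₋₂=0, q₋₁=0, q₋₂=1):
  k=0: a=15, p=15, q=1
  k=1: a=2, p=31, q=2
  k=2: a=3, p=108, q=7
  k=3: a=2, p=247, q=16

247/16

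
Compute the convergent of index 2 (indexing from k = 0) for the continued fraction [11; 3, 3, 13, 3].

Using pₖ = aₖpₖ₋₁ + pₖ₋₂, qₖ = aₖqₖ₋₁ + qₖ₋₂ (with p₋₁=1, p₋₂=0, q₋₁=0, q₋₂=1):
  k=0: a=11, p=11, q=1
  k=1: a=3, p=34, q=3
  k=2: a=3, p=113, q=10

113/10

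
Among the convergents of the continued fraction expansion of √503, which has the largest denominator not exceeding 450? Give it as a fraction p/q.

√503 = [22; 2, 2, 1, 21, 1, 2, 2, 44, …] (period length 8).
Convergents:
  p_0/q_0 = 22/1
  p_1/q_1 = 45/2
  p_2/q_2 = 112/5
  p_3/q_3 = 157/7
  p_4/q_4 = 3409/152
  p_5/q_5 = 3566/159
  p_6/q_6 = 10541/470
q_5 = 159 ≤ 450 < 470 = q_6, so the answer is 3566/159.

3566/159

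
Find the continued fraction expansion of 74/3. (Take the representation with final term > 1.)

74 = 24·3 + 2
3 = 1·2 + 1
2 = 2·1 + 0  (stop)
So 74/3 = [24; 1, 2].

[24; 1, 2]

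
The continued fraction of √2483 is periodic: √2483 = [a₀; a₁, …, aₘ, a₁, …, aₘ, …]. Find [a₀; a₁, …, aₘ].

a₀ = ⌊√2483⌋ = 49.
With m₀=0, d₀=1 and mₖ₊₁ = dₖaₖ − mₖ, dₖ₊₁ = (n − mₖ₊₁²)/dₖ, aₖ₊₁ = ⌊(a₀+mₖ₊₁)/dₖ₊₁⌋:
  k=1: m=49, d=82, a=1
  k=2: m=33, d=17, a=4
  k=3: m=35, d=74, a=1
  k=4: m=39, d=13, a=6
  k=5: m=39, d=74, a=1
  k=6: m=35, d=17, a=4
  k=7: m=33, d=82, a=1
  k=8: m=49, d=1, a=98
d=1 and a=2a₀=98 at k=8, so the next step gives (m, d) = (49, 82) again — its k=1 value — and the period has length 8.

[49; 1, 4, 1, 6, 1, 4, 1, 98]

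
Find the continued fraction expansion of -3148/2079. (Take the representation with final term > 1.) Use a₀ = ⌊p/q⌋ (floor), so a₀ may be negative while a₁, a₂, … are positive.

[-2; 2, 17, 8, 2, 3]

-3148 = -2·2079 + 1010
2079 = 2·1010 + 59
1010 = 17·59 + 7
59 = 8·7 + 3
7 = 2·3 + 1
3 = 3·1 + 0  (stop)
So -3148/2079 = [-2; 2, 17, 8, 2, 3].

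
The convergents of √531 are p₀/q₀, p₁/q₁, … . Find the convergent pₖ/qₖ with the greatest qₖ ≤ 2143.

24403/1059

√531 = [23; 23, 46, …] (period length 2).
Convergents:
  p_0/q_0 = 23/1
  p_1/q_1 = 530/23
  p_2/q_2 = 24403/1059
  p_3/q_3 = 561799/24380
q_2 = 1059 ≤ 2143 < 24380 = q_3, so the answer is 24403/1059.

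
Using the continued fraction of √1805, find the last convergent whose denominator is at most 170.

2889/68

√1805 = [42; 2, 16, 2, 84, …] (period length 4).
Convergents:
  p_0/q_0 = 42/1
  p_1/q_1 = 85/2
  p_2/q_2 = 1402/33
  p_3/q_3 = 2889/68
  p_4/q_4 = 244078/5745
q_3 = 68 ≤ 170 < 5745 = q_4, so the answer is 2889/68.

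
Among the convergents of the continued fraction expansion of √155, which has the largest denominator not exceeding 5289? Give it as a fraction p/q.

√155 = [12; 2, 4, 2, 24, …] (period length 4).
Convergents:
  p_0/q_0 = 12/1
  p_1/q_1 = 25/2
  p_2/q_2 = 112/9
  p_3/q_3 = 249/20
  p_4/q_4 = 6088/489
  p_5/q_5 = 12425/998
  p_6/q_6 = 55788/4481
  p_7/q_7 = 124001/9960
q_6 = 4481 ≤ 5289 < 9960 = q_7, so the answer is 55788/4481.

55788/4481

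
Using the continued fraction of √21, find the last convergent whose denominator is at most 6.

√21 = [4; 1, 1, 2, 1, 1, 8, …] (period length 6).
Convergents:
  p_0/q_0 = 4/1
  p_1/q_1 = 5/1
  p_2/q_2 = 9/2
  p_3/q_3 = 23/5
  p_4/q_4 = 32/7
q_3 = 5 ≤ 6 < 7 = q_4, so the answer is 23/5.

23/5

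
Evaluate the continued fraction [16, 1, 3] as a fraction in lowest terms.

67/4

Using pₖ = aₖpₖ₋₁ + pₖ₋₂ and qₖ = aₖqₖ₋₁ + qₖ₋₂:
  k=0: a=16, p=16, q=1
  k=1: a=1, p=17, q=1
  k=2: a=3, p=67, q=4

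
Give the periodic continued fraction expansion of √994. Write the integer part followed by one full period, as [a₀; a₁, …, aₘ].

a₀ = ⌊√994⌋ = 31.
With m₀=0, d₀=1 and mₖ₊₁ = dₖaₖ − mₖ, dₖ₊₁ = (n − mₖ₊₁²)/dₖ, aₖ₊₁ = ⌊(a₀+mₖ₊₁)/dₖ₊₁⌋:
  k=1: m=31, d=33, a=1
  k=2: m=2, d=30, a=1
  k=3: m=28, d=7, a=8
  k=4: m=28, d=30, a=1
  k=5: m=2, d=33, a=1
  k=6: m=31, d=1, a=62
d=1 and a=2a₀=62 at k=6, so the next step gives (m, d) = (31, 33) again — its k=1 value — and the period has length 6.

[31; 1, 1, 8, 1, 1, 62]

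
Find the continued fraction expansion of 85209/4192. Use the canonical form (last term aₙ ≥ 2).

[20; 3, 16, 9, 2, 4]

85209 = 20×4192 + 1369
4192 = 3×1369 + 85
1369 = 16×85 + 9
85 = 9×9 + 4
9 = 2×4 + 1
4 = 4×1 + 0  (stop)
So 85209/4192 = [20; 3, 16, 9, 2, 4].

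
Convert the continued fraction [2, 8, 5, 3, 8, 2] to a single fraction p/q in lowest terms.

Fold from the inside: start with 2/1.
  8 + 1/2 = 17/2
  3 + 2/17 = 53/17
  5 + 17/53 = 282/53
  8 + 53/282 = 2309/282
  2 + 282/2309 = 4900/2309

4900/2309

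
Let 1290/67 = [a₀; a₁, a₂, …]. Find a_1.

1290 = 19·67 + 17   →  a_0 = 19
67 = 3·17 + 16   →  a_1 = 3

3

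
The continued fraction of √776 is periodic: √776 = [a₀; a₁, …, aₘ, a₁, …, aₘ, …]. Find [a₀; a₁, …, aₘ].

[27; 1, 5, 1, 54]

a₀ = ⌊√776⌋ = 27.
With m₀=0, d₀=1 and mₖ₊₁ = dₖaₖ − mₖ, dₖ₊₁ = (n − mₖ₊₁²)/dₖ, aₖ₊₁ = ⌊(a₀+mₖ₊₁)/dₖ₊₁⌋:
  k=1: m=27, d=47, a=1
  k=2: m=20, d=8, a=5
  k=3: m=20, d=47, a=1
  k=4: m=27, d=1, a=54
d=1 and a=2a₀=54 at k=4, so the next step gives (m, d) = (27, 47) again — its k=1 value — and the period has length 4.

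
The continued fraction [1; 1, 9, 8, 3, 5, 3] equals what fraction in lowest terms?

Using pₖ = aₖpₖ₋₁ + pₖ₋₂ and qₖ = aₖqₖ₋₁ + qₖ₋₂:
  k=0: a=1, p=1, q=1
  k=1: a=1, p=2, q=1
  k=2: a=9, p=19, q=10
  k=3: a=8, p=154, q=81
  k=4: a=3, p=481, q=253
  k=5: a=5, p=2559, q=1346
  k=6: a=3, p=8158, q=4291

8158/4291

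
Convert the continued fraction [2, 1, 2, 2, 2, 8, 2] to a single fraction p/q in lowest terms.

820/303

Using pₖ = aₖpₖ₋₁ + pₖ₋₂ and qₖ = aₖqₖ₋₁ + qₖ₋₂:
  k=0: a=2, p=2, q=1
  k=1: a=1, p=3, q=1
  k=2: a=2, p=8, q=3
  k=3: a=2, p=19, q=7
  k=4: a=2, p=46, q=17
  k=5: a=8, p=387, q=143
  k=6: a=2, p=820, q=303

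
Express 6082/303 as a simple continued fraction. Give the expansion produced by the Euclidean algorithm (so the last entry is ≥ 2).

[20; 13, 1, 3, 2, 2]

6082 = 20×303 + 22
303 = 13×22 + 17
22 = 1×17 + 5
17 = 3×5 + 2
5 = 2×2 + 1
2 = 2×1 + 0  (stop)
So 6082/303 = [20; 13, 1, 3, 2, 2].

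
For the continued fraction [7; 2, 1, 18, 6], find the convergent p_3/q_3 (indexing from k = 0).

411/56

Using pₖ = aₖpₖ₋₁ + pₖ₋₂, qₖ = aₖqₖ₋₁ + qₖ₋₂ (with p₋₁=1, p₋₂=0, q₋₁=0, q₋₂=1):
  k=0: a=7, p=7, q=1
  k=1: a=2, p=15, q=2
  k=2: a=1, p=22, q=3
  k=3: a=18, p=411, q=56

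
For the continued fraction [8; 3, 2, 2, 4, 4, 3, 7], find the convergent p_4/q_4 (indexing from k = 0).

622/75

Using pₖ = aₖpₖ₋₁ + pₖ₋₂, qₖ = aₖqₖ₋₁ + qₖ₋₂ (with p₋₁=1, p₋₂=0, q₋₁=0, q₋₂=1):
  k=0: a=8, p=8, q=1
  k=1: a=3, p=25, q=3
  k=2: a=2, p=58, q=7
  k=3: a=2, p=141, q=17
  k=4: a=4, p=622, q=75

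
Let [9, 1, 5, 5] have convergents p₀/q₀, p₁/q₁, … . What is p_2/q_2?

59/6

Using pₖ = aₖpₖ₋₁ + pₖ₋₂, qₖ = aₖqₖ₋₁ + qₖ₋₂ (with p₋₁=1, p₋₂=0, q₋₁=0, q₋₂=1):
  k=0: a=9, p=9, q=1
  k=1: a=1, p=10, q=1
  k=2: a=5, p=59, q=6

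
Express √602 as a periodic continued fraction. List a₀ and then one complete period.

[24; 1, 1, 6, 1, 1, 48]

a₀ = ⌊√602⌋ = 24.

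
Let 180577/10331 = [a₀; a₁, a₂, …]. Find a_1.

180577 = 17·10331 + 4950   →  a_0 = 17
10331 = 2·4950 + 431   →  a_1 = 2

2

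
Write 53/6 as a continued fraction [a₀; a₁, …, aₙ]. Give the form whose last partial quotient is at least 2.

53 = 8*6 + 5
6 = 1*5 + 1
5 = 5*1 + 0  (stop)
So 53/6 = [8; 1, 5].

[8; 1, 5]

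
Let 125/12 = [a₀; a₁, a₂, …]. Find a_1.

2

125 = 10·12 + 5   →  a_0 = 10
12 = 2·5 + 2   →  a_1 = 2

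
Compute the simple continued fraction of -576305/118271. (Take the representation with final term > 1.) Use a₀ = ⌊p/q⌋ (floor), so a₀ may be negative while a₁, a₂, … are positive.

[-5; 7, 1, 6, 14, 2, 14, 5]

-576305 = -5×118271 + 15050
118271 = 7×15050 + 12921
15050 = 1×12921 + 2129
12921 = 6×2129 + 147
2129 = 14×147 + 71
147 = 2×71 + 5
71 = 14×5 + 1
5 = 5×1 + 0  (stop)
So -576305/118271 = [-5; 7, 1, 6, 14, 2, 14, 5].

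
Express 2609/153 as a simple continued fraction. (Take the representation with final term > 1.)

2609 = 17×153 + 8
153 = 19×8 + 1
8 = 8×1 + 0  (stop)
So 2609/153 = [17; 19, 8].

[17; 19, 8]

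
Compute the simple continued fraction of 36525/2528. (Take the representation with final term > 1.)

36525 = 14×2528 + 1133
2528 = 2×1133 + 262
1133 = 4×262 + 85
262 = 3×85 + 7
85 = 12×7 + 1
7 = 7×1 + 0  (stop)
So 36525/2528 = [14; 2, 4, 3, 12, 7].

[14; 2, 4, 3, 12, 7]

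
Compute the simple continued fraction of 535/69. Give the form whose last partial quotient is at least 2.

535 = 7*69 + 52
69 = 1*52 + 17
52 = 3*17 + 1
17 = 17*1 + 0  (stop)
So 535/69 = [7; 1, 3, 17].

[7; 1, 3, 17]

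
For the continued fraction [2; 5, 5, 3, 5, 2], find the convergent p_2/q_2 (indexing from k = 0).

Using pₖ = aₖpₖ₋₁ + pₖ₋₂, qₖ = aₖqₖ₋₁ + qₖ₋₂ (with p₋₁=1, p₋₂=0, q₋₁=0, q₋₂=1):
  k=0: a=2, p=2, q=1
  k=1: a=5, p=11, q=5
  k=2: a=5, p=57, q=26

57/26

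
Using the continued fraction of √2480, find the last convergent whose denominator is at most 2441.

√2480 = [49; 1, 3, 1, 98, …] (period length 4).
Convergents:
  p_0/q_0 = 49/1
  p_1/q_1 = 50/1
  p_2/q_2 = 199/4
  p_3/q_3 = 249/5
  p_4/q_4 = 24601/494
  p_5/q_5 = 24850/499
  p_6/q_6 = 99151/1991
  p_7/q_7 = 124001/2490
q_6 = 1991 ≤ 2441 < 2490 = q_7, so the answer is 99151/1991.

99151/1991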